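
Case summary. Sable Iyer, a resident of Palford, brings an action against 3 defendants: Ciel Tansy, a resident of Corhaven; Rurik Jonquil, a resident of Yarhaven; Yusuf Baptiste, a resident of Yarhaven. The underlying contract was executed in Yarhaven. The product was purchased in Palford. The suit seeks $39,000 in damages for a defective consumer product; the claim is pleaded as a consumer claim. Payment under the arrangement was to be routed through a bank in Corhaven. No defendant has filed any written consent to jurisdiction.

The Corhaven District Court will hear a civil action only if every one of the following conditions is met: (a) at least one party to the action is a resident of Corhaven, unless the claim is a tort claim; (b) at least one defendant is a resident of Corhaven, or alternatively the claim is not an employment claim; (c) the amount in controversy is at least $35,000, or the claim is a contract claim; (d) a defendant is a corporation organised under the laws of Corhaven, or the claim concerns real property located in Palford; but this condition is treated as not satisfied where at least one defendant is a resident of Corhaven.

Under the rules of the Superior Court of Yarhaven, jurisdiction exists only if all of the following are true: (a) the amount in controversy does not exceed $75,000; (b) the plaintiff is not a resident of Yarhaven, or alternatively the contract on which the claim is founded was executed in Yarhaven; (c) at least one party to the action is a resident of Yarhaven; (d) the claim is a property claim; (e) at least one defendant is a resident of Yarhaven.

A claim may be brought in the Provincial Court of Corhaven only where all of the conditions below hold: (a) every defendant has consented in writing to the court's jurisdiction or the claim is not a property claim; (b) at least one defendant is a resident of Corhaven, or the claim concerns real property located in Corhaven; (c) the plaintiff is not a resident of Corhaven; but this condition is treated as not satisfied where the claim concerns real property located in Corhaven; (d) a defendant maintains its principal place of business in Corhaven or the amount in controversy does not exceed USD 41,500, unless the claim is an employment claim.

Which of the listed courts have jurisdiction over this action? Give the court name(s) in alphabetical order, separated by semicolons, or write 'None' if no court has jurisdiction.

The Corhaven District Court:
  (a) Ciel Tansy resides in Corhaven. Met.
  (b) Ciel Tansy resides in Corhaven, so this disjunct is met. Met.
  (c) The amount in controversy is 39,000 dollars, which meets the USD 35,000 floor — that alternative is enough. Satisfied.
  (d) No defendant is a corporation; the claim does not concern real property — none of the alternatives is met. Not met.
  → No jurisdiction.
The Superior Court of Yarhaven:
  (a) The amount in controversy is $39,000, within the USD 75,000 ceiling. Condition met.
  (b) The plaintiff resides in Palford, which is not Yarhaven — that alternative is enough. Condition met.
  (c) Rurik Jonquil resides in Yarhaven. Met.
  (d) The claim is a consumer claim, not a property claim. Not satisfied.
  (e) Rurik Jonquil resides in Yarhaven. Condition met.
  → The court lacks jurisdiction.
The Provincial Court of Corhaven:
  (a) The claim is a consumer claim, not a property claim, so this disjunct is met. Condition met.
  (b) Ciel Tansy resides in Corhaven, so one alternative holds. Condition met.
  (c) The plaintiff resides in Palford, which is not Corhaven. The carve-out does not apply: the claim does not concern real property. Condition met.
  (d) The amount in controversy is 39,000 dollars, within the $41,500 ceiling, so one alternative holds. Condition met.
  → The court has jurisdiction.

the Provincial Court of Corhaven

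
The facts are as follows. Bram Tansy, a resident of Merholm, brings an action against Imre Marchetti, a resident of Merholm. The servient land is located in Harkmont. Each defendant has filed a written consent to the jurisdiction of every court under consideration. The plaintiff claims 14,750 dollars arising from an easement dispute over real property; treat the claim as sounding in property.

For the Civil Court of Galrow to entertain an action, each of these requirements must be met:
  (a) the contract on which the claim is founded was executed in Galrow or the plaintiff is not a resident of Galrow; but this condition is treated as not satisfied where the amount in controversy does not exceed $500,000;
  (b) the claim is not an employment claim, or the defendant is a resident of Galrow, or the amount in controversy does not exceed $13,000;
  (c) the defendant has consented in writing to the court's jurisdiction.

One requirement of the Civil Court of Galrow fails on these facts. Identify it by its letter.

The Civil Court of Galrow:
  (a) The plaintiff resides in Merholm, which is not Galrow, so this disjunct is met. But the amount in controversy is 14,750 dollars, within the $500,000 ceiling, triggering the carve-out and defeating this condition. Not satisfied.
  (b) The claim is a property claim, not an employment claim, which satisfies one of the alternatives. Met.
  (c) Every defendant has filed written consent. Condition met.
Only condition (a) fails.

(a)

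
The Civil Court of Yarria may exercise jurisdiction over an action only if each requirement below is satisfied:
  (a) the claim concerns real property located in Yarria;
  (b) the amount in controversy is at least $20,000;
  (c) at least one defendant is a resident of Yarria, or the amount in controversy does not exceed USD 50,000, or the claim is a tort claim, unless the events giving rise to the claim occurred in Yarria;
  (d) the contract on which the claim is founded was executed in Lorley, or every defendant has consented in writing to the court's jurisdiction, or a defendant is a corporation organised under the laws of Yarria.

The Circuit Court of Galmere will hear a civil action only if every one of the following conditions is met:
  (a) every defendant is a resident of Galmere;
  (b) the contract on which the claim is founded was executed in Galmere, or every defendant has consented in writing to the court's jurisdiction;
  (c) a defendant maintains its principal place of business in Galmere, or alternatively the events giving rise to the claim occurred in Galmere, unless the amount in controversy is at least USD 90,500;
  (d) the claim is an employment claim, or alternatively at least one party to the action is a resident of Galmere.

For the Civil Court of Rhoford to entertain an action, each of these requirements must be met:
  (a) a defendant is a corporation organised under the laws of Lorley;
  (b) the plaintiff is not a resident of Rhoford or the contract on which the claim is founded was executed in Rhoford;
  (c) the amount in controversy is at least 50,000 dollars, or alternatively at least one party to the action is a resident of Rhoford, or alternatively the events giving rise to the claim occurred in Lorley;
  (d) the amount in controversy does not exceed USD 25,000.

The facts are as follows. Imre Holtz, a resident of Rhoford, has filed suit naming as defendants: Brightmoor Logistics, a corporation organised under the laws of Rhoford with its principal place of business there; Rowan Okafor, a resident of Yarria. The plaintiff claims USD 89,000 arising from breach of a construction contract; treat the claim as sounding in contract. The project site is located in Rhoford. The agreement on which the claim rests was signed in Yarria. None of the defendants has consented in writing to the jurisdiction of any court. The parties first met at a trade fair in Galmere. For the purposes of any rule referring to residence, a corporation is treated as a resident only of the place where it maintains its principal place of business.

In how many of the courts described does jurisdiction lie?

0

The Civil Court of Yarria:
  (a) The claim does not concern real property. Condition not met.
  (b) The amount in controversy is USD 89,000, which meets the $20,000 floor. Satisfied.
  (c) Rowan Okafor resides in Yarria, which satisfies one of the alternatives. Met.
  (d) The contract was executed in Yarria, not Lorley; no such written consent has been filed; the corporate defendant(s) are organised in Rhoford, not Yarria — no alternative holds. Fails.
  → No jurisdiction.
The Circuit Court of Galmere:
  (a) The defendants reside as follows — Brightmoor Logistics in Rhoford, Rowan Okafor in Yarria — not all in Galmere. Condition not met.
  (b) The contract was executed in Yarria, not Galmere; no such written consent has been filed — every alternative fails. Condition not met.
  (c) The corporate defendant(s) have their principal place of business in Rhoford, not Galmere; the operative events occurred in Rhoford, not Galmere — no alternative holds. The proviso offers no rescue either, since the amount in controversy is $89,000, below the $90,500 floor. Condition not met.
  (d) The claim is a contract claim, not an employment claim; no party resides in Galmere — none of the alternatives is met. Condition not met.
  → Not every requirement is met — no jurisdiction.
The Civil Court of Rhoford:
  (a) The corporate defendant(s) are organised in Rhoford, not Lorley. Fails.
  (b) The plaintiff resides in Rhoford; the contract was executed in Yarria, not Rhoford — every alternative fails. Fails.
  (c) The amount in controversy is 89,000 dollars, which meets the USD 50,000 floor, so this disjunct is met. Met.
  (d) The amount in controversy is $89,000, above the 25,000 dollars ceiling. Not met.
  → No jurisdiction.
No court satisfies all of its conditions.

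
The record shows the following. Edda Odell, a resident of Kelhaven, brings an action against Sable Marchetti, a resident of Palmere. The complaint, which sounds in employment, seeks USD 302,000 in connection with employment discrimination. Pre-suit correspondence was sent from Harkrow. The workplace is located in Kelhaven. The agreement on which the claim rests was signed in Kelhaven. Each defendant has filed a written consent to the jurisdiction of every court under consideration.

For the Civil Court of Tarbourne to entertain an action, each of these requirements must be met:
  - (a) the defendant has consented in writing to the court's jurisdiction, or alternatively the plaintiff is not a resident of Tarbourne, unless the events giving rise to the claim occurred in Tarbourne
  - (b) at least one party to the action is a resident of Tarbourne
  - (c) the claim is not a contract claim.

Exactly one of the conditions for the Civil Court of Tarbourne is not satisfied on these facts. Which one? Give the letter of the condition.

(b)

The Civil Court of Tarbourne:
  (a) Every defendant has filed written consent, so one alternative holds. Satisfied.
  (b) No party resides in Tarbourne. Not satisfied.
  (c) The claim is an employment claim, not a contract claim. Met.
Only condition (b) fails.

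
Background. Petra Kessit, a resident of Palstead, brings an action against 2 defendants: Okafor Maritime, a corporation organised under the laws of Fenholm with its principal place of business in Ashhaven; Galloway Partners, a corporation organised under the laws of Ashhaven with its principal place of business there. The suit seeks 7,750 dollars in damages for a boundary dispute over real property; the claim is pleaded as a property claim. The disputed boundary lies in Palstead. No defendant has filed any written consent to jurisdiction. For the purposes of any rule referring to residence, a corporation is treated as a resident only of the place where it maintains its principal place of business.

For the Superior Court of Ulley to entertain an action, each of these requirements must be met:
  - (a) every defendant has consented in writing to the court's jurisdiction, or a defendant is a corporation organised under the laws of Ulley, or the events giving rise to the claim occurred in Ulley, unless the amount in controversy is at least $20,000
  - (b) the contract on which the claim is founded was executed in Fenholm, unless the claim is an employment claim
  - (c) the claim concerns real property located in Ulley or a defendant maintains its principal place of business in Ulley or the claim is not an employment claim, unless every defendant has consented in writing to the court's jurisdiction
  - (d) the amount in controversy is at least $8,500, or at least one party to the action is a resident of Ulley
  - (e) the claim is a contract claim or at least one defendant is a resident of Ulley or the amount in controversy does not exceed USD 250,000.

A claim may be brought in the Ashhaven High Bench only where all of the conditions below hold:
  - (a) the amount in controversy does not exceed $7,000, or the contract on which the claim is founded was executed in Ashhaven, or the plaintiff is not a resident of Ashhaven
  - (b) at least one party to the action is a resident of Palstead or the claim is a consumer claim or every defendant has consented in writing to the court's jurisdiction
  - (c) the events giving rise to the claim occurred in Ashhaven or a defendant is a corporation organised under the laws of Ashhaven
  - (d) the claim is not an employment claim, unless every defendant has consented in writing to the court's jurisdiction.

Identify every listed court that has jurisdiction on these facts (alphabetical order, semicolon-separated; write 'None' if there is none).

The Superior Court of Ulley:
  (a) No such written consent has been filed; the corporate defendant(s) are organised in Ashhaven, Fenholm, not Ulley; the operative events occurred in Palstead, not Ulley — every alternative fails. The proviso offers no rescue either, since the amount in controversy is $7,750, below the 20,000 dollars floor. Not met.
  (b) No contract (and hence no place of execution) is alleged. Nor does the 'unless' clause help: the claim is a property claim, not an employment claim. Not satisfied.
  (c) The claim is a property claim, not an employment claim — that alternative is enough. Satisfied.
  (d) The amount in controversy is 7,750 dollars, below the USD 8,500 floor; no party resides in Ulley — no alternative holds. Fails.
  (e) The amount in controversy is USD 7,750, within the 250,000 dollars ceiling, so this disjunct is met. Condition met.
  → At least one condition fails; no jurisdiction.
The Ashhaven High Bench:
  (a) The plaintiff resides in Palstead, which is not Ashhaven — that alternative is enough. Satisfied.
  (b) Petra Kessit resides in Palstead, so one alternative holds. Satisfied.
  (c) Galloway Partners is organised under the laws of Ashhaven, which satisfies one of the alternatives. Met.
  (d) The claim is a property claim, not an employment claim. Condition met.
  → The court has jurisdiction.

the Ashhaven High Bench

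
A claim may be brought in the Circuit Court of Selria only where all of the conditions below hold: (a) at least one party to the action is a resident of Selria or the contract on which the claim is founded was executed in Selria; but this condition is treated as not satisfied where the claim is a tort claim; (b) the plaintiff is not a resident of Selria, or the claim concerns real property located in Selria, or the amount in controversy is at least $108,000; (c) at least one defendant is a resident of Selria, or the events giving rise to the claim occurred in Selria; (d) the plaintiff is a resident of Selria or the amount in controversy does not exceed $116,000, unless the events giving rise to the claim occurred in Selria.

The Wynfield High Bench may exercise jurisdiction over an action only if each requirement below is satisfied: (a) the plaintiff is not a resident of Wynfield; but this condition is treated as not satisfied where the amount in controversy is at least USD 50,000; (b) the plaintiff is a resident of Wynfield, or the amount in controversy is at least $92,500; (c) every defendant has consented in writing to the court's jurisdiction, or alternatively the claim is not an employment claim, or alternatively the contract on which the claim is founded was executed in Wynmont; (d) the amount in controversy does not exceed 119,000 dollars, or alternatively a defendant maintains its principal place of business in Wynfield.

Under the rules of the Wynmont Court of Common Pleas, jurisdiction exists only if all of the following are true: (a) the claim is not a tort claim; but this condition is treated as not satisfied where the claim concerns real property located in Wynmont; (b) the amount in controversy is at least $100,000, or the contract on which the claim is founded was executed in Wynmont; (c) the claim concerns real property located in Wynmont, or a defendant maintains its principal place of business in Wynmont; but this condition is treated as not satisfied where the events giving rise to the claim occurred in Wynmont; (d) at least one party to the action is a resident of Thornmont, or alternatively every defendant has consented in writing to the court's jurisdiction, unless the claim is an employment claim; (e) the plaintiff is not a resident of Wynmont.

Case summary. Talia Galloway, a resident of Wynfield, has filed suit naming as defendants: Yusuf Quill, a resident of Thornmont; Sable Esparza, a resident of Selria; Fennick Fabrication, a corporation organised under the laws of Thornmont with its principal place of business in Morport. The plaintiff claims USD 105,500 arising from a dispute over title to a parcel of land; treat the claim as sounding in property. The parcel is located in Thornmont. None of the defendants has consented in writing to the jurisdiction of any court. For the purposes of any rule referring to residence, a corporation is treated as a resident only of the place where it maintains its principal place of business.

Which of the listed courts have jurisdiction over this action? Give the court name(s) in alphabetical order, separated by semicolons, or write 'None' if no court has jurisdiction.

The Circuit Court of Selria:
  (a) Sable Esparza resides in Selria, so this disjunct is met. The exception is not triggered, since the claim is a property claim, not a tort claim. Condition met.
  (b) The plaintiff resides in Wynfield, which is not Selria — that alternative is enough. Condition met.
  (c) Sable Esparza resides in Selria — that alternative is enough. Met.
  (d) The amount in controversy is USD 105,500, within the $116,000 ceiling — that alternative is enough. Met.
  → All conditions met; jurisdiction exists.
The Wynfield High Bench:
  (a) The plaintiff resides in Wynfield. Not satisfied.
  (b) The plaintiff resides in Wynfield, so this disjunct is met. Satisfied.
  (c) The claim is a property claim, not an employment claim, which satisfies one of the alternatives. Met.
  (d) The amount in controversy is 105,500 dollars, within the 119,000 dollars ceiling — that alternative is enough. Met.
  → The court lacks jurisdiction.
The Wynmont Court of Common Pleas:
  (a) The claim is a property claim, not a tort claim. The carve-out does not apply: the property lies in Thornmont, not Wynmont. Satisfied.
  (b) The amount in controversy is USD 105,500, which meets the $100,000 floor, so one alternative holds. Met.
  (c) The property lies in Thornmont, not Wynmont; the corporate defendant(s) have their principal place of business in Morport, not Wynmont — no alternative holds. Not met.
  (d) Yusuf Quill resides in Thornmont — that alternative is enough. Condition met.
  (e) The plaintiff resides in Wynfield, which is not Wynmont. Condition met.
  → No jurisdiction.

the Circuit Court of Selria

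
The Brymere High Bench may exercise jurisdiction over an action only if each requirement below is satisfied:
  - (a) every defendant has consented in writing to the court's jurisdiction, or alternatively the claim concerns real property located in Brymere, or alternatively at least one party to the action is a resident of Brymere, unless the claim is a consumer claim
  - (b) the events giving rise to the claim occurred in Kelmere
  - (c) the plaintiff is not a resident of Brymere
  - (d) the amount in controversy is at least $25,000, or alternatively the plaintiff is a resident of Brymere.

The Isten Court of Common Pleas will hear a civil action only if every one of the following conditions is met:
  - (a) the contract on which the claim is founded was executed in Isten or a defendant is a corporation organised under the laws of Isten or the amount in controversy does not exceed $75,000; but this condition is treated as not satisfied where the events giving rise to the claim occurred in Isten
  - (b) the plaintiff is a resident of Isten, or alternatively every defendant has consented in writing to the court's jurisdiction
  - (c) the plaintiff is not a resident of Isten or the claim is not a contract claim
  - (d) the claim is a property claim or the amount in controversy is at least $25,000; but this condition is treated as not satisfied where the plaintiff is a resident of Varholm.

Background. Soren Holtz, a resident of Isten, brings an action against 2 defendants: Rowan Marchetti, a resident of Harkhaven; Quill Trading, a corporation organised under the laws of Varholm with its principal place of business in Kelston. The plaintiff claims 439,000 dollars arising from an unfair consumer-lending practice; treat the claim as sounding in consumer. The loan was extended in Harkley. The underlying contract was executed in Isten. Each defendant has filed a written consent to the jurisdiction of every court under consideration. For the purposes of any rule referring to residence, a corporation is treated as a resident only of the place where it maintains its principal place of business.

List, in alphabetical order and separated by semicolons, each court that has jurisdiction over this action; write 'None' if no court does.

The Brymere High Bench:
  (a) Every defendant has filed written consent, so this disjunct is met. Condition met.
  (b) The operative events occurred in Harkley, not Kelmere. Not satisfied.
  (c) The plaintiff resides in Isten, which is not Brymere. Met.
  (d) The amount in controversy is USD 439,000, which meets the USD 25,000 floor, so one alternative holds. Met.
  → The court lacks jurisdiction.
The Isten Court of Common Pleas:
  (a) The contract was executed in Isten, which satisfies one of the alternatives. And the carve-out is inapplicable — the operative events occurred in Harkley, not Isten. Condition met.
  (b) The plaintiff resides in Isten, so this disjunct is met. Met.
  (c) The claim is a consumer claim, not a contract claim, which satisfies one of the alternatives. Met.
  (d) The amount in controversy is 439,000 dollars, which meets the 25,000 dollars floor — that alternative is enough. And the carve-out is inapplicable — the plaintiff resides in Isten, not Varholm. Condition met.
  → Jurisdiction lies.

the Isten Court of Common Pleas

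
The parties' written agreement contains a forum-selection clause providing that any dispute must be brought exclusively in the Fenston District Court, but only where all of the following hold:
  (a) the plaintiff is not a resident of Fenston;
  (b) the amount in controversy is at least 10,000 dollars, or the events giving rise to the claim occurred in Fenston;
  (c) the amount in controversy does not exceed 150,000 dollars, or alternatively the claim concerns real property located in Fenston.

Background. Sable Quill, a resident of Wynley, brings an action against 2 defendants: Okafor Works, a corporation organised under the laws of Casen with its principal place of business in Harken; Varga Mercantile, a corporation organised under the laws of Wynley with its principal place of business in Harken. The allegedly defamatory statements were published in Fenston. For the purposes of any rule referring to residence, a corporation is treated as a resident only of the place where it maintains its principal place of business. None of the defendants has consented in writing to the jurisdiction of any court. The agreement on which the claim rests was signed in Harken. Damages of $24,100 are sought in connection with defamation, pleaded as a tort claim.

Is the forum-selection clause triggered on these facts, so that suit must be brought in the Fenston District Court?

The Fenston District Court:
  (a) The plaintiff resides in Wynley, which is not Fenston. Condition met.
  (b) The amount in controversy is USD 24,100, which meets the 10,000 dollars floor — that alternative is enough. Satisfied.
  (c) The amount in controversy is USD 24,100, within the 150,000 dollars ceiling — that alternative is enough. Met.
  → Forum clause is triggered.

Yes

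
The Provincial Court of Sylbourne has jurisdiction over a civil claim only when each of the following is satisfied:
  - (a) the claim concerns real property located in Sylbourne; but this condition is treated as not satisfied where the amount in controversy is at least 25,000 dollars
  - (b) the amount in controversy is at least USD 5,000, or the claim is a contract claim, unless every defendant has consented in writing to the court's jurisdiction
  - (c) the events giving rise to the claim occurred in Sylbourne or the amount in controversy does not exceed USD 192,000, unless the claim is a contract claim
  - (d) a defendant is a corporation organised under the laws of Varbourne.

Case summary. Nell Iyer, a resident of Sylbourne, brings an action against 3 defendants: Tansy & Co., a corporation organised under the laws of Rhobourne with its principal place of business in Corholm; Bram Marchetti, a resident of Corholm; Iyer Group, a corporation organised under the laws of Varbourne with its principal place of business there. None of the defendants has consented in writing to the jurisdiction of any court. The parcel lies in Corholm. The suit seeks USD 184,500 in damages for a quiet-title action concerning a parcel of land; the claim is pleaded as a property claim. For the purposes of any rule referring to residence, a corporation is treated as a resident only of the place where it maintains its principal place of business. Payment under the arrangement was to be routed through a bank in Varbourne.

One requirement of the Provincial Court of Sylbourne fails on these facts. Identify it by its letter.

(a)

The Provincial Court of Sylbourne:
  (a) The property lies in Corholm, not Sylbourne. Not met.
  (b) The amount in controversy is 184,500 dollars, which meets the $5,000 floor, so this disjunct is met. Met.
  (c) The amount in controversy is $184,500, within the USD 192,000 ceiling, so one alternative holds. Condition met.
  (d) Iyer Group is organised under the laws of Varbourne. Satisfied.
Only condition (a) fails.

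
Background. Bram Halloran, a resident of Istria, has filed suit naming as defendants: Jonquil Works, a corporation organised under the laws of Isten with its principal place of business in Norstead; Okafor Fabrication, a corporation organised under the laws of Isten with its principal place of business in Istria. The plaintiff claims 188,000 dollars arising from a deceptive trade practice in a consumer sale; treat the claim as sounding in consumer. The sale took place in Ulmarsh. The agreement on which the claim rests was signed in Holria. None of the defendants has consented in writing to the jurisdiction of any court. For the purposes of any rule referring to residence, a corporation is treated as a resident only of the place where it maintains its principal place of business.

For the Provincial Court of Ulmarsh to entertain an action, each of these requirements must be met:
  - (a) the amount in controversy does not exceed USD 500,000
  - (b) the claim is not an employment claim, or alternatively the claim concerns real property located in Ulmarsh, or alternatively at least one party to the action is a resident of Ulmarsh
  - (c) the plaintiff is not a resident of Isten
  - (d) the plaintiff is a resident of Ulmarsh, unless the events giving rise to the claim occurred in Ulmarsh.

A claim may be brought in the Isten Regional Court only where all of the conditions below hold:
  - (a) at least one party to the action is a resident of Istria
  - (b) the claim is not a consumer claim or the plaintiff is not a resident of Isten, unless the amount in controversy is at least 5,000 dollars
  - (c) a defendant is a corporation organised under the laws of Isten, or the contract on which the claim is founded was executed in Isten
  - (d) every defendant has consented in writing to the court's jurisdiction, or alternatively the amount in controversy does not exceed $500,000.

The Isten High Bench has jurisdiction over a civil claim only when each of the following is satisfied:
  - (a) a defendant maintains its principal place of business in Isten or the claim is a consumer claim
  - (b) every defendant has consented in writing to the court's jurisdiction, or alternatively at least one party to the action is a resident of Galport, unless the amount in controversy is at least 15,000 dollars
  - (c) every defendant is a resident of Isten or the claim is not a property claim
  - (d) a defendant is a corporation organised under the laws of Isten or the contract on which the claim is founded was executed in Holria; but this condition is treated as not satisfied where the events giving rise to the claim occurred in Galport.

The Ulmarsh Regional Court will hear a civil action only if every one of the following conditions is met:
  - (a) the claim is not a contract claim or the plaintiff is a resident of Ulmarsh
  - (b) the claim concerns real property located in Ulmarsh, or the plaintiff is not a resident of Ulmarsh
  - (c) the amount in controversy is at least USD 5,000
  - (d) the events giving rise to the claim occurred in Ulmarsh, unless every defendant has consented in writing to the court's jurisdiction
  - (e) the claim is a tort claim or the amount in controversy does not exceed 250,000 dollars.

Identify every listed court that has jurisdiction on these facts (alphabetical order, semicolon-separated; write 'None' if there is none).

The Provincial Court of Ulmarsh:
  (a) The amount in controversy is 188,000 dollars, within the USD 500,000 ceiling. Met.
  (b) The claim is a consumer claim, not an employment claim, so this disjunct is met. Met.
  (c) The plaintiff resides in Istria, which is not Isten. Satisfied.
  (d) The plaintiff resides in Istria, not Ulmarsh. But the operative events occurred in Ulmarsh, and the 'unless' clause therefore excuses the requirement. Met.
  → Jurisdiction lies.
The Isten Regional Court:
  (a) Bram Halloran resides in Istria. Condition met.
  (b) The plaintiff resides in Istria, which is not Isten, which satisfies one of the alternatives. Satisfied.
  (c) Jonquil Works is organised under the laws of Isten, which satisfies one of the alternatives. Met.
  (d) The amount in controversy is USD 188,000, within the 500,000 dollars ceiling — that alternative is enough. Met.
  → The court has jurisdiction.
The Isten High Bench:
  (a) The claim is a consumer claim — that alternative is enough. Met.
  (b) No such written consent has been filed; no party resides in Galport — no alternative holds. However, the amount in controversy is 188,000 dollars, which meets the $15,000 floor, so the 'unless' proviso supplies this condition. Met.
  (c) The claim is a consumer claim, not a property claim, so this disjunct is met. Met.
  (d) Jonquil Works is organised under the laws of Isten, which satisfies one of the alternatives. The exception is not triggered, since the operative events occurred in Ulmarsh, not Galport. Condition met.
  → The court has jurisdiction.
The Ulmarsh Regional Court:
  (a) The claim is a consumer claim, not a contract claim, so this disjunct is met. Satisfied.
  (b) The plaintiff resides in Istria, which is not Ulmarsh, which satisfies one of the alternatives. Condition met.
  (c) The amount in controversy is 188,000 dollars, which meets the $5,000 floor. Met.
  (d) The operative events occurred in Ulmarsh. Met.
  (e) The amount in controversy is 188,000 dollars, within the $250,000 ceiling — that alternative is enough. Satisfied.
  → The court has jurisdiction.

the Isten High Bench; the Isten Regional Court; the Provincial Court of Ulmarsh; the Ulmarsh Regional Court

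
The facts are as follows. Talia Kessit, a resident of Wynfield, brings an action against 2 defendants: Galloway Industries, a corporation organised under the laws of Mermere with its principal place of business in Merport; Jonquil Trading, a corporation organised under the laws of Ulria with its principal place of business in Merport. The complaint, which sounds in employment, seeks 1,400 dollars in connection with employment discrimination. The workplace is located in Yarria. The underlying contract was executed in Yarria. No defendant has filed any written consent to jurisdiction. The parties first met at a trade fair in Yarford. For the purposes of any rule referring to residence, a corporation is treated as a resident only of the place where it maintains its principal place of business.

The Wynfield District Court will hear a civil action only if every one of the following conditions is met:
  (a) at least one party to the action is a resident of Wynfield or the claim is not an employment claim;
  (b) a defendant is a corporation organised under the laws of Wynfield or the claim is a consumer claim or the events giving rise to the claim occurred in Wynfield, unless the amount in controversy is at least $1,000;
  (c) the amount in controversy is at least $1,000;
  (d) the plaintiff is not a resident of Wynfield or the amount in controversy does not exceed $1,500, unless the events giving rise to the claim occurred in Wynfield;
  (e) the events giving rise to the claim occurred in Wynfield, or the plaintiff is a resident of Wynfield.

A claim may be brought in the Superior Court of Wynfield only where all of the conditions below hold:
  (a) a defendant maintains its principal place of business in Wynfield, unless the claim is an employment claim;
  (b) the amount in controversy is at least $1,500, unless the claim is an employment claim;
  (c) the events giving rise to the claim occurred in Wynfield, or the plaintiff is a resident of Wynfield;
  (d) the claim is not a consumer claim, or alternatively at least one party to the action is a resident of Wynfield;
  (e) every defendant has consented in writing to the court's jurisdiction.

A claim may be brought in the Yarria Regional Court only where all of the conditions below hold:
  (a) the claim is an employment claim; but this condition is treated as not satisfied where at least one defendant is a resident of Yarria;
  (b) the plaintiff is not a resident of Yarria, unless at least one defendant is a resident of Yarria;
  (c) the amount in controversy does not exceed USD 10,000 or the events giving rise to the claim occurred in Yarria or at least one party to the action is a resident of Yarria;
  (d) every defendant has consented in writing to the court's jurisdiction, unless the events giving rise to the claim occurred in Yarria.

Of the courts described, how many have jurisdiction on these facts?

The Wynfield District Court:
  (a) Talia Kessit resides in Wynfield, so this disjunct is met. Satisfied.
  (b) The corporate defendant(s) are organised in Mermere, Ulria, not Wynfield; the claim is an employment claim, not a consumer claim; the operative events occurred in Yarria, not Wynfield — none of the alternatives is met. But the amount in controversy is USD 1,400, which meets the USD 1,000 floor, and the 'unless' clause therefore excuses the requirement. Condition met.
  (c) The amount in controversy is 1,400 dollars, which meets the 1,000 dollars floor. Condition met.
  (d) The amount in controversy is 1,400 dollars, within the $1,500 ceiling, so one alternative holds. Satisfied.
  (e) The plaintiff resides in Wynfield — that alternative is enough. Satisfied.
  → Jurisdiction lies.
The Superior Court of Wynfield:
  (a) The corporate defendant(s) have their principal place of business in Merport, not Wynfield. However, the claim is an employment claim, so the 'unless' proviso supplies this condition. Condition met.
  (b) The amount in controversy is USD 1,400, below the USD 1,500 floor. The proviso rescues it, though: the claim is an employment claim. Satisfied.
  (c) The plaintiff resides in Wynfield — that alternative is enough. Satisfied.
  (d) The claim is an employment claim, not a consumer claim, so this disjunct is met. Met.
  (e) No such written consent has been filed. Not satisfied.
  → The court lacks jurisdiction.
The Yarria Regional Court:
  (a) The claim is an employment claim. And the carve-out is inapplicable — no defendant resides in Yarria (they reside in Merport, Merport). Satisfied.
  (b) The plaintiff resides in Wynfield, which is not Yarria. Satisfied.
  (c) The amount in controversy is 1,400 dollars, within the $10,000 ceiling, which satisfies one of the alternatives. Condition met.
  (d) No such written consent has been filed. But the operative events occurred in Yarria, and the 'unless' clause therefore excuses the requirement. Condition met.
  → The court has jurisdiction.
Courts with jurisdiction: the Wynfield District Court, the Yarria Regional Court — 2 in total.

2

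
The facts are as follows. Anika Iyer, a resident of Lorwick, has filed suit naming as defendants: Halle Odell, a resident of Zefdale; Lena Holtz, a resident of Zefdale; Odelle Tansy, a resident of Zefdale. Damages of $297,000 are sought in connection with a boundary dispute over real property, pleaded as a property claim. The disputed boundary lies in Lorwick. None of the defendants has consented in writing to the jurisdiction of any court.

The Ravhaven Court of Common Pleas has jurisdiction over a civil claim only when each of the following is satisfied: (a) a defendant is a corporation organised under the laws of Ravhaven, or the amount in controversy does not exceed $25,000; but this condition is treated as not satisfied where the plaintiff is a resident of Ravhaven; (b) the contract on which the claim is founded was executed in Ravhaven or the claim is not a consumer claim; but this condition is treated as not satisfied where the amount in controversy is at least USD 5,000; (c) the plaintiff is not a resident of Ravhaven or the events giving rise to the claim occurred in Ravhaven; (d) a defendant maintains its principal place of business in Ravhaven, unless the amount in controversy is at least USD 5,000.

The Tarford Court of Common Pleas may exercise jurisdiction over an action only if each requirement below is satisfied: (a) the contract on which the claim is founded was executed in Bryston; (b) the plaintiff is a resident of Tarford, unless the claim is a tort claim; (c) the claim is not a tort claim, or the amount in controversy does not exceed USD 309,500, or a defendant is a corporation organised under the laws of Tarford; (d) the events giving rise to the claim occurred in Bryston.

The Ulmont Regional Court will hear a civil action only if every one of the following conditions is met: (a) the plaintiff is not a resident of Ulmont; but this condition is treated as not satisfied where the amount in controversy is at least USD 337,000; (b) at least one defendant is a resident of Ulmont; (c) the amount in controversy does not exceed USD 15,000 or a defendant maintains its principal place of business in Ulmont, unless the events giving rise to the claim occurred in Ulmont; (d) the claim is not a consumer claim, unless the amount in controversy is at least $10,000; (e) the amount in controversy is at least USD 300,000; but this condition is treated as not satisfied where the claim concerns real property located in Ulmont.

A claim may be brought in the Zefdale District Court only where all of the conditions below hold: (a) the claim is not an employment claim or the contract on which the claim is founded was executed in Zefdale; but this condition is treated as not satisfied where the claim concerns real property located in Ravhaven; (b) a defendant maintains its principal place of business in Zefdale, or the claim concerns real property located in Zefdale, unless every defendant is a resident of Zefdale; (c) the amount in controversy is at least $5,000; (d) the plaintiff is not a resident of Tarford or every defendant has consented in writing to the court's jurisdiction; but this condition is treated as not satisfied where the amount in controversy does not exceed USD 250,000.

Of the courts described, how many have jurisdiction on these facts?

The Ravhaven Court of Common Pleas:
  (a) No defendant is a corporation; the amount in controversy is USD 297,000, above the USD 25,000 ceiling — every alternative fails. Not met.
  (b) The claim is a property claim, not a consumer claim, which satisfies one of the alternatives. But the amount in controversy is 297,000 dollars, which meets the USD 5,000 floor, triggering the carve-out and defeating this condition. Not satisfied.
  (c) The plaintiff resides in Lorwick, which is not Ravhaven — that alternative is enough. Met.
  (d) No defendant is a corporation. The proviso rescues it, though: the amount in controversy is USD 297,000, which meets the $5,000 floor. Satisfied.
  → At least one condition fails; no jurisdiction.
The Tarford Court of Common Pleas:
  (a) No contract (and hence no place of execution) is alleged. Not met.
  (b) The plaintiff resides in Lorwick, not Tarford. And the claim is a property claim, not a tort claim, so the proviso does not save it. Not met.
  (c) The claim is a property claim, not a tort claim, which satisfies one of the alternatives. Satisfied.
  (d) The operative events occurred in Lorwick, not Bryston. Fails.
  → Not every requirement is met — no jurisdiction.
The Ulmont Regional Court:
  (a) The plaintiff resides in Lorwick, which is not Ulmont. The carve-out does not apply: the amount in controversy is USD 297,000, below the $337,000 floor. Condition met.
  (b) No defendant resides in Ulmont (they reside in Zefdale, Zefdale, Zefdale). Condition not met.
  (c) The amount in controversy is $297,000, above the USD 15,000 ceiling; no defendant is a corporation — no alternative holds. Nor does the 'unless' clause help: the operative events occurred in Lorwick, not Ulmont. Fails.
  (d) The claim is a property claim, not a consumer claim. Condition met.
  (e) The amount in controversy is $297,000, below the 300,000 dollars floor. Not satisfied.
  → The court lacks jurisdiction.
The Zefdale District Court:
  (a) The claim is a property claim, not an employment claim, so one alternative holds. And the carve-out is inapplicable — the property lies in Lorwick, not Ravhaven. Satisfied.
  (b) No defendant is a corporation; the property lies in Lorwick, not Zefdale — none of the alternatives is met. The proviso rescues it, though: the defendants reside as follows — Halle Odell in Zefdale, Lena Holtz in Zefdale, Odelle Tansy in Zefdale — all in Zefdale. Condition met.
  (c) The amount in controversy is $297,000, which meets the USD 5,000 floor. Condition met.
  (d) The plaintiff resides in Lorwick, which is not Tarford — that alternative is enough. The carve-out does not apply: the amount in controversy is 297,000 dollars, above the USD 250,000 ceiling. Met.
  → All conditions met; jurisdiction exists.
Courts with jurisdiction: the Zefdale District Court — 1 in total.

1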